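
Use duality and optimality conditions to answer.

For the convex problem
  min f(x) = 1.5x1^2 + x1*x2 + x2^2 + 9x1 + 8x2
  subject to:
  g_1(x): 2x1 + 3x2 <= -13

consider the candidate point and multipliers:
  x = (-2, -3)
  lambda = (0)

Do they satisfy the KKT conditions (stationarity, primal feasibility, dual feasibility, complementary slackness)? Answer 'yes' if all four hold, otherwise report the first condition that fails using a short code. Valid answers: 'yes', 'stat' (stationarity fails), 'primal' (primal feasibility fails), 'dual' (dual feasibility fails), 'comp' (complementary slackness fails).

Gradient of f: grad f(x) = Q x + c = (0, 0)
Constraint values g_i(x) = a_i^T x - b_i:
  g_1((-2, -3)) = 0
Stationarity residual: grad f(x) + sum_i lambda_i a_i = (0, 0)
  -> stationarity OK
Primal feasibility (all g_i <= 0): OK
Dual feasibility (all lambda_i >= 0): OK
Complementary slackness (lambda_i * g_i(x) = 0 for all i): OK

Verdict: yes, KKT holds.

yes


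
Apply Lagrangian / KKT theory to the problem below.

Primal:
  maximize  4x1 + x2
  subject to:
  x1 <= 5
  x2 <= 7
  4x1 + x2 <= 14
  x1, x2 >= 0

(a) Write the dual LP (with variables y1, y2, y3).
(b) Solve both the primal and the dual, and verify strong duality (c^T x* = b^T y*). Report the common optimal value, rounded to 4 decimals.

The standard primal-dual pair for 'max c^T x s.t. A x <= b, x >= 0' is:
  Dual:  min b^T y  s.t.  A^T y >= c,  y >= 0.

So the dual LP is:
  minimize  5y1 + 7y2 + 14y3
  subject to:
    y1 + 4y3 >= 4
    y2 + y3 >= 1
    y1, y2, y3 >= 0

Solving the primal: x* = (3.5, 0).
  primal value c^T x* = 14.
Solving the dual: y* = (0, 0, 1).
  dual value b^T y* = 14.
Strong duality: c^T x* = b^T y*. Confirmed.

14


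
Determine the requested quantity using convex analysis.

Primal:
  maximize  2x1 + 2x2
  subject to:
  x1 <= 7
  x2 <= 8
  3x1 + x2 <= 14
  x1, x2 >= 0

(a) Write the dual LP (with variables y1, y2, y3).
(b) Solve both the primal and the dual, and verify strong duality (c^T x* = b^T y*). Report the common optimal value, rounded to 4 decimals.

The standard primal-dual pair for 'max c^T x s.t. A x <= b, x >= 0' is:
  Dual:  min b^T y  s.t.  A^T y >= c,  y >= 0.

So the dual LP is:
  minimize  7y1 + 8y2 + 14y3
  subject to:
    y1 + 3y3 >= 2
    y2 + y3 >= 2
    y1, y2, y3 >= 0

Solving the primal: x* = (2, 8).
  primal value c^T x* = 20.
Solving the dual: y* = (0, 1.3333, 0.6667).
  dual value b^T y* = 20.
Strong duality: c^T x* = b^T y*. Confirmed.

20


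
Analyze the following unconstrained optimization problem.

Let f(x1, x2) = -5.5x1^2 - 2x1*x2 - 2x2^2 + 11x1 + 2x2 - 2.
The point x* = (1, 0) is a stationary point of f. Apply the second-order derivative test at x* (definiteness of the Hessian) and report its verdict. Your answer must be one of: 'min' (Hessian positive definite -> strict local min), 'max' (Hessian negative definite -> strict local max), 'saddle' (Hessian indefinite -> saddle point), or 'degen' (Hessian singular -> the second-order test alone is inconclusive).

Compute the Hessian H = grad^2 f:
  H = [[-11, -2], [-2, -4]]
Verify stationarity: grad f(x*) = H x* + g = (0, 0).
Eigenvalues of H: -11.5311, -3.4689.
Both eigenvalues < 0, so H is negative definite -> x* is a strict local max.

max


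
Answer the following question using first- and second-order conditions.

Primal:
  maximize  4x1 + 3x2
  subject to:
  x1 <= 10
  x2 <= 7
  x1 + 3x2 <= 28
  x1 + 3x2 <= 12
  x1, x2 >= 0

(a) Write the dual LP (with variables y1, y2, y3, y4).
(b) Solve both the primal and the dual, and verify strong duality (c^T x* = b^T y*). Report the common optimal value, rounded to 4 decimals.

The standard primal-dual pair for 'max c^T x s.t. A x <= b, x >= 0' is:
  Dual:  min b^T y  s.t.  A^T y >= c,  y >= 0.

So the dual LP is:
  minimize  10y1 + 7y2 + 28y3 + 12y4
  subject to:
    y1 + y3 + y4 >= 4
    y2 + 3y3 + 3y4 >= 3
    y1, y2, y3, y4 >= 0

Solving the primal: x* = (10, 0.6667).
  primal value c^T x* = 42.
Solving the dual: y* = (3, 0, 0, 1).
  dual value b^T y* = 42.
Strong duality: c^T x* = b^T y*. Confirmed.

42


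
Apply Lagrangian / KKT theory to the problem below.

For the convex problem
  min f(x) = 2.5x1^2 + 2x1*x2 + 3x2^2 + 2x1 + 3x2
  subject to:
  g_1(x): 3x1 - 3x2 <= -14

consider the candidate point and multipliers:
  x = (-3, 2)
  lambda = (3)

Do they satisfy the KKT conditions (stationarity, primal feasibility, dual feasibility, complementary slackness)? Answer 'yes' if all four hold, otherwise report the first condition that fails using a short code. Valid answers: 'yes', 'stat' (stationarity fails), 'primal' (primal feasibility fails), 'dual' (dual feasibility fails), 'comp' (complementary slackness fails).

Gradient of f: grad f(x) = Q x + c = (-9, 9)
Constraint values g_i(x) = a_i^T x - b_i:
  g_1((-3, 2)) = -1
Stationarity residual: grad f(x) + sum_i lambda_i a_i = (0, 0)
  -> stationarity OK
Primal feasibility (all g_i <= 0): OK
Dual feasibility (all lambda_i >= 0): OK
Complementary slackness (lambda_i * g_i(x) = 0 for all i): FAILS

Verdict: the first failing condition is complementary_slackness -> comp.

comp


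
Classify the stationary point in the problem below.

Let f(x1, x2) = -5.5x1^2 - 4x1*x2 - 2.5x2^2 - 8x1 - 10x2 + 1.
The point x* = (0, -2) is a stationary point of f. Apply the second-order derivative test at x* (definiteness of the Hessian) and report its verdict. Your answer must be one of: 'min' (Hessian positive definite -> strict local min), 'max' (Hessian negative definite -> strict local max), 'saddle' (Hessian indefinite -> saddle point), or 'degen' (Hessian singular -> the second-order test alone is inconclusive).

Compute the Hessian H = grad^2 f:
  H = [[-11, -4], [-4, -5]]
Verify stationarity: grad f(x*) = H x* + g = (0, 0).
Eigenvalues of H: -13, -3.
Both eigenvalues < 0, so H is negative definite -> x* is a strict local max.

max


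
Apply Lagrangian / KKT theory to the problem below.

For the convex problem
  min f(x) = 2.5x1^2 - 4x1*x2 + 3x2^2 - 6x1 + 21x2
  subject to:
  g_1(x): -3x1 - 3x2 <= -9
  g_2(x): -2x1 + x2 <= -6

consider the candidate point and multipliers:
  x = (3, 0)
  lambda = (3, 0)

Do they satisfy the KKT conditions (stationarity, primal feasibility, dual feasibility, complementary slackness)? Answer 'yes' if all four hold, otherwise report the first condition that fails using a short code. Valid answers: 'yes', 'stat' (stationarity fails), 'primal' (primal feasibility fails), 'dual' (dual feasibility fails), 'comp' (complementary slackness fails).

Gradient of f: grad f(x) = Q x + c = (9, 9)
Constraint values g_i(x) = a_i^T x - b_i:
  g_1((3, 0)) = 0
  g_2((3, 0)) = 0
Stationarity residual: grad f(x) + sum_i lambda_i a_i = (0, 0)
  -> stationarity OK
Primal feasibility (all g_i <= 0): OK
Dual feasibility (all lambda_i >= 0): OK
Complementary slackness (lambda_i * g_i(x) = 0 for all i): OK

Verdict: yes, KKT holds.

yes


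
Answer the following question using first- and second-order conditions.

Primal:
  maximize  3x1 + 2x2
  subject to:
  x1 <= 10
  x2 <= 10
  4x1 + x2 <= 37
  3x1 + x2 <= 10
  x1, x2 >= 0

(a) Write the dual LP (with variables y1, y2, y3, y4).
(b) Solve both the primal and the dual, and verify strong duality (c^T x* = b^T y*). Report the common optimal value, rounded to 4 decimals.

The standard primal-dual pair for 'max c^T x s.t. A x <= b, x >= 0' is:
  Dual:  min b^T y  s.t.  A^T y >= c,  y >= 0.

So the dual LP is:
  minimize  10y1 + 10y2 + 37y3 + 10y4
  subject to:
    y1 + 4y3 + 3y4 >= 3
    y2 + y3 + y4 >= 2
    y1, y2, y3, y4 >= 0

Solving the primal: x* = (0, 10).
  primal value c^T x* = 20.
Solving the dual: y* = (0, 1, 0, 1).
  dual value b^T y* = 20.
Strong duality: c^T x* = b^T y*. Confirmed.

20


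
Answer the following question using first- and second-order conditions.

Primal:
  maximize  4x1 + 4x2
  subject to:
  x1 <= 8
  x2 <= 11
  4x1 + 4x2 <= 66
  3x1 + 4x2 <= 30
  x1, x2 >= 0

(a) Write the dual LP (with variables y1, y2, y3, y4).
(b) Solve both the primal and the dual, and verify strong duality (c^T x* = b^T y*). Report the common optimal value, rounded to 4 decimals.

The standard primal-dual pair for 'max c^T x s.t. A x <= b, x >= 0' is:
  Dual:  min b^T y  s.t.  A^T y >= c,  y >= 0.

So the dual LP is:
  minimize  8y1 + 11y2 + 66y3 + 30y4
  subject to:
    y1 + 4y3 + 3y4 >= 4
    y2 + 4y3 + 4y4 >= 4
    y1, y2, y3, y4 >= 0

Solving the primal: x* = (8, 1.5).
  primal value c^T x* = 38.
Solving the dual: y* = (1, 0, 0, 1).
  dual value b^T y* = 38.
Strong duality: c^T x* = b^T y*. Confirmed.

38


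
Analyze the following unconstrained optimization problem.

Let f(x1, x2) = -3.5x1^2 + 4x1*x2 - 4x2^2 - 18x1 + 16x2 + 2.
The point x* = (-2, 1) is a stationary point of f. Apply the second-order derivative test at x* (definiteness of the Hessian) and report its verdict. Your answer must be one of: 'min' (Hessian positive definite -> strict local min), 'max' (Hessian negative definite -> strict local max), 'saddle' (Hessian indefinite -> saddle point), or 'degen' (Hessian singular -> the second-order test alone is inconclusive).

Compute the Hessian H = grad^2 f:
  H = [[-7, 4], [4, -8]]
Verify stationarity: grad f(x*) = H x* + g = (0, 0).
Eigenvalues of H: -11.5311, -3.4689.
Both eigenvalues < 0, so H is negative definite -> x* is a strict local max.

max


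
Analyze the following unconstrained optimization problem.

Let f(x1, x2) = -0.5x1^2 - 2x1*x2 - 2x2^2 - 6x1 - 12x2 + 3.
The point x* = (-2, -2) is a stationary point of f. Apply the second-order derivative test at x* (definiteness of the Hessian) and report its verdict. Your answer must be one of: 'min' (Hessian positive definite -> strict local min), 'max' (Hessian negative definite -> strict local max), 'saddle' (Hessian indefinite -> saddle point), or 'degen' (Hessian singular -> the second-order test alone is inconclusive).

Compute the Hessian H = grad^2 f:
  H = [[-1, -2], [-2, -4]]
Verify stationarity: grad f(x*) = H x* + g = (0, 0).
Eigenvalues of H: -5, 0.
H has a zero eigenvalue (singular; negative semidefinite but not definite), so H is neither positive definite, negative definite, nor indefinite. The second-order test alone is inconclusive -> degen.
(Indeed, f is constant along the null direction of H through x*, so x* is not a strict local extremum.)

degen


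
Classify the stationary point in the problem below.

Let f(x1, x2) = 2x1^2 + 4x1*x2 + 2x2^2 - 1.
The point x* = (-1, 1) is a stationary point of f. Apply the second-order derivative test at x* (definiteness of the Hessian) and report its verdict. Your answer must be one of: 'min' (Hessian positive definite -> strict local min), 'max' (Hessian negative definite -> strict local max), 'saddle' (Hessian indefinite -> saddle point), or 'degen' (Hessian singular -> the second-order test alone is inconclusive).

Compute the Hessian H = grad^2 f:
  H = [[4, 4], [4, 4]]
Verify stationarity: grad f(x*) = H x* + g = (0, 0).
Eigenvalues of H: 0, 8.
H has a zero eigenvalue (singular; positive semidefinite but not definite), so H is neither positive definite, negative definite, nor indefinite. The second-order test alone is inconclusive -> degen.
(Indeed, f is constant along the null direction of H through x*, so x* is not a strict local extremum.)

degen


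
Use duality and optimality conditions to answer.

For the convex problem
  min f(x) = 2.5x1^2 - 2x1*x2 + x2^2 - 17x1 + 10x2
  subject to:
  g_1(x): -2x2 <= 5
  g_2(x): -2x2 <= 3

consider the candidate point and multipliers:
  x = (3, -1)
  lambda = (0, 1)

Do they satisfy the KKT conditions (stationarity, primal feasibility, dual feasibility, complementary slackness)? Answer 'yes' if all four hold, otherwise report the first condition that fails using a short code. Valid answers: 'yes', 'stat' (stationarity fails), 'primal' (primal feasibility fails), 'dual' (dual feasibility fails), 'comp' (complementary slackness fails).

Gradient of f: grad f(x) = Q x + c = (0, 2)
Constraint values g_i(x) = a_i^T x - b_i:
  g_1((3, -1)) = -3
  g_2((3, -1)) = -1
Stationarity residual: grad f(x) + sum_i lambda_i a_i = (0, 0)
  -> stationarity OK
Primal feasibility (all g_i <= 0): OK
Dual feasibility (all lambda_i >= 0): OK
Complementary slackness (lambda_i * g_i(x) = 0 for all i): FAILS

Verdict: the first failing condition is complementary_slackness -> comp.

comp


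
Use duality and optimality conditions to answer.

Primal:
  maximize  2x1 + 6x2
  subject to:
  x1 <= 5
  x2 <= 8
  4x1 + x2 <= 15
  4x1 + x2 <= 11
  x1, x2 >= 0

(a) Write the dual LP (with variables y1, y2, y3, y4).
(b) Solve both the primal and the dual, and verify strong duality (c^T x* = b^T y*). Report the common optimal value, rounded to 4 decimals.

The standard primal-dual pair for 'max c^T x s.t. A x <= b, x >= 0' is:
  Dual:  min b^T y  s.t.  A^T y >= c,  y >= 0.

So the dual LP is:
  minimize  5y1 + 8y2 + 15y3 + 11y4
  subject to:
    y1 + 4y3 + 4y4 >= 2
    y2 + y3 + y4 >= 6
    y1, y2, y3, y4 >= 0

Solving the primal: x* = (0.75, 8).
  primal value c^T x* = 49.5.
Solving the dual: y* = (0, 5.5, 0, 0.5).
  dual value b^T y* = 49.5.
Strong duality: c^T x* = b^T y*. Confirmed.

49.5


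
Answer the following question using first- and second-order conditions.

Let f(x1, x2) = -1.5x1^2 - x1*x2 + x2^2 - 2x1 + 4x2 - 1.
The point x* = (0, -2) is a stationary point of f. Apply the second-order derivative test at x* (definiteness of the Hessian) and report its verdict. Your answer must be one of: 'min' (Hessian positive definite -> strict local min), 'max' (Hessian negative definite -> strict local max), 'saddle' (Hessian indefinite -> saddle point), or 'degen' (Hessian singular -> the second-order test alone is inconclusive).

Compute the Hessian H = grad^2 f:
  H = [[-3, -1], [-1, 2]]
Verify stationarity: grad f(x*) = H x* + g = (0, 0).
Eigenvalues of H: -3.1926, 2.1926.
Eigenvalues have mixed signs, so H is indefinite -> x* is a saddle point.

saddle


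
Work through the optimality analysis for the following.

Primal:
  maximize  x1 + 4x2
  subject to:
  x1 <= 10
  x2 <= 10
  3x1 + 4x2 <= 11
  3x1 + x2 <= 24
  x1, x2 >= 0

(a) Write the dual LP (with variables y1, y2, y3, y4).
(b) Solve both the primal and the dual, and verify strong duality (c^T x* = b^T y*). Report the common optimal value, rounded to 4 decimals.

The standard primal-dual pair for 'max c^T x s.t. A x <= b, x >= 0' is:
  Dual:  min b^T y  s.t.  A^T y >= c,  y >= 0.

So the dual LP is:
  minimize  10y1 + 10y2 + 11y3 + 24y4
  subject to:
    y1 + 3y3 + 3y4 >= 1
    y2 + 4y3 + y4 >= 4
    y1, y2, y3, y4 >= 0

Solving the primal: x* = (0, 2.75).
  primal value c^T x* = 11.
Solving the dual: y* = (0, 0, 1, 0).
  dual value b^T y* = 11.
Strong duality: c^T x* = b^T y*. Confirmed.

11


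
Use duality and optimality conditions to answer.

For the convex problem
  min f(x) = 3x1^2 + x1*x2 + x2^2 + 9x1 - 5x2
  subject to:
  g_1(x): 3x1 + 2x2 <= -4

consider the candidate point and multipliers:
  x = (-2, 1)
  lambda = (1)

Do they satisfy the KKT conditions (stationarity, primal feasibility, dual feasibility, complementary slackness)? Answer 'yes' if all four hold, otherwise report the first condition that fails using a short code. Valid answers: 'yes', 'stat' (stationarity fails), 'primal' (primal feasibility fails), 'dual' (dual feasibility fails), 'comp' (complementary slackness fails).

Gradient of f: grad f(x) = Q x + c = (-2, -5)
Constraint values g_i(x) = a_i^T x - b_i:
  g_1((-2, 1)) = 0
Stationarity residual: grad f(x) + sum_i lambda_i a_i = (1, -3)
  -> stationarity FAILS
Primal feasibility (all g_i <= 0): OK
Dual feasibility (all lambda_i >= 0): OK
Complementary slackness (lambda_i * g_i(x) = 0 for all i): OK

Verdict: the first failing condition is stationarity -> stat.

stat


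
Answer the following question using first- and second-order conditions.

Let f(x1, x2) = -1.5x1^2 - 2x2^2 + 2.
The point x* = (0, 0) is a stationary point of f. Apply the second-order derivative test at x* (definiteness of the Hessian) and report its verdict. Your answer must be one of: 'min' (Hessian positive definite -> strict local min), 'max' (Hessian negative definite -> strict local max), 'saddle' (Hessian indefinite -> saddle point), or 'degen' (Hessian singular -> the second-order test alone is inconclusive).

Compute the Hessian H = grad^2 f:
  H = [[-3, 0], [0, -4]]
Verify stationarity: grad f(x*) = H x* + g = (0, 0).
Eigenvalues of H: -4, -3.
Both eigenvalues < 0, so H is negative definite -> x* is a strict local max.

max


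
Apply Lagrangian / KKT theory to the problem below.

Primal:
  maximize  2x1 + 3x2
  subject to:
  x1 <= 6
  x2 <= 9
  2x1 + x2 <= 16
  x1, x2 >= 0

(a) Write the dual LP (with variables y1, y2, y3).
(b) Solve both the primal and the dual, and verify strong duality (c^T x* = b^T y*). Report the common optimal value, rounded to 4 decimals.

The standard primal-dual pair for 'max c^T x s.t. A x <= b, x >= 0' is:
  Dual:  min b^T y  s.t.  A^T y >= c,  y >= 0.

So the dual LP is:
  minimize  6y1 + 9y2 + 16y3
  subject to:
    y1 + 2y3 >= 2
    y2 + y3 >= 3
    y1, y2, y3 >= 0

Solving the primal: x* = (3.5, 9).
  primal value c^T x* = 34.
Solving the dual: y* = (0, 2, 1).
  dual value b^T y* = 34.
Strong duality: c^T x* = b^T y*. Confirmed.

34


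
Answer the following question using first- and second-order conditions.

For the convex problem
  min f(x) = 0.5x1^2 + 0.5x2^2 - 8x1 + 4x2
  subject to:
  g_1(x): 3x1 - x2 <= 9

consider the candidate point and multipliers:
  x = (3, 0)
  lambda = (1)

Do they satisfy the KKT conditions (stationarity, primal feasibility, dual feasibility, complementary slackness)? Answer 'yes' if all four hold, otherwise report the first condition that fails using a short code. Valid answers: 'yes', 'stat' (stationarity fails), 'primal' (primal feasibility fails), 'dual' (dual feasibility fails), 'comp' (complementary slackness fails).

Gradient of f: grad f(x) = Q x + c = (-5, 4)
Constraint values g_i(x) = a_i^T x - b_i:
  g_1((3, 0)) = 0
Stationarity residual: grad f(x) + sum_i lambda_i a_i = (-2, 3)
  -> stationarity FAILS
Primal feasibility (all g_i <= 0): OK
Dual feasibility (all lambda_i >= 0): OK
Complementary slackness (lambda_i * g_i(x) = 0 for all i): OK

Verdict: the first failing condition is stationarity -> stat.

stat


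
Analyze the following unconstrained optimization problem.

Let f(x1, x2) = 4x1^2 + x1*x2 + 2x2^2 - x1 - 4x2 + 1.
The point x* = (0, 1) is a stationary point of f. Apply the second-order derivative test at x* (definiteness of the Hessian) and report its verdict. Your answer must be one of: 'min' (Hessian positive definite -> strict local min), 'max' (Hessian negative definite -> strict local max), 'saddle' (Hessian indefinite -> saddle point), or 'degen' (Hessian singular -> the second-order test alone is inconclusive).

Compute the Hessian H = grad^2 f:
  H = [[8, 1], [1, 4]]
Verify stationarity: grad f(x*) = H x* + g = (0, 0).
Eigenvalues of H: 3.7639, 8.2361.
Both eigenvalues > 0, so H is positive definite -> x* is a strict local min.

min


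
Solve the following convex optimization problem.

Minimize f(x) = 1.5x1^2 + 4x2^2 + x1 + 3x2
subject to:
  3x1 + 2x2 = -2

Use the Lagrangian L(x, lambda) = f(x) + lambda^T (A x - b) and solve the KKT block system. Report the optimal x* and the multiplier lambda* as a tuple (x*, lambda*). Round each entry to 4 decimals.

Form the Lagrangian:
  L(x, lambda) = (1/2) x^T Q x + c^T x + lambda^T (A x - b)
Stationarity (grad_x L = 0): Q x + c + A^T lambda = 0.
Primal feasibility: A x = b.

This gives the KKT block system:
  [ Q   A^T ] [ x     ]   [-c ]
  [ A    0  ] [ lambda ] = [ b ]

Solving the linear system:
  x*      = (-0.4048, -0.3929)
  lambda* = (0.0714)
  f(x*)   = -0.7202

x* = (-0.4048, -0.3929), lambda* = (0.0714)


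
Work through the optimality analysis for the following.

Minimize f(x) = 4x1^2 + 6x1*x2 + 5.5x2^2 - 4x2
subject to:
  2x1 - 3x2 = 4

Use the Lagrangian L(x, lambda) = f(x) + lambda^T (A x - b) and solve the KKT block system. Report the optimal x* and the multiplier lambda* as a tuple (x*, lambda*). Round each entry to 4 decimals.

Form the Lagrangian:
  L(x, lambda) = (1/2) x^T Q x + c^T x + lambda^T (A x - b)
Stationarity (grad_x L = 0): Q x + c + A^T lambda = 0.
Primal feasibility: A x = b.

This gives the KKT block system:
  [ Q   A^T ] [ x     ]   [-c ]
  [ A    0  ] [ lambda ] = [ b ]

Solving the linear system:
  x*      = (0.9787, -0.6809)
  lambda* = (-1.8723)
  f(x*)   = 5.1064

x* = (0.9787, -0.6809), lambda* = (-1.8723)


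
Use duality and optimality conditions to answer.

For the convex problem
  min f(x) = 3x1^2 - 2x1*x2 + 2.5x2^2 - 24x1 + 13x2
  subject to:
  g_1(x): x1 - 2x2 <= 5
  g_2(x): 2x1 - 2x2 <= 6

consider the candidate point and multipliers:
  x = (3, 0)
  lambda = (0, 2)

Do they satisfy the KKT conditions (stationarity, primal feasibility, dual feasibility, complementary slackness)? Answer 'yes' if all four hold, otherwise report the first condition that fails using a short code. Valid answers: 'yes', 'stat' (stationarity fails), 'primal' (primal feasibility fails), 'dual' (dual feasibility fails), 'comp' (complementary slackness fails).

Gradient of f: grad f(x) = Q x + c = (-6, 7)
Constraint values g_i(x) = a_i^T x - b_i:
  g_1((3, 0)) = -2
  g_2((3, 0)) = 0
Stationarity residual: grad f(x) + sum_i lambda_i a_i = (-2, 3)
  -> stationarity FAILS
Primal feasibility (all g_i <= 0): OK
Dual feasibility (all lambda_i >= 0): OK
Complementary slackness (lambda_i * g_i(x) = 0 for all i): OK

Verdict: the first failing condition is stationarity -> stat.

stat


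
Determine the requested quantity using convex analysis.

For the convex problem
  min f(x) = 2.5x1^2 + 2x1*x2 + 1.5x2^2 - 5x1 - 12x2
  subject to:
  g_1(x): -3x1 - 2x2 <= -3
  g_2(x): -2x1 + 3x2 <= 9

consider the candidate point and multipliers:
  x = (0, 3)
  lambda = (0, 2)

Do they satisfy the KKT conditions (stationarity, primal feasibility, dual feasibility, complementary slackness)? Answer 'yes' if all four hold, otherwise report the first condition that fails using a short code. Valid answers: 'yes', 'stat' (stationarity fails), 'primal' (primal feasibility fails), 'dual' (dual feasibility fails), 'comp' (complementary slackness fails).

Gradient of f: grad f(x) = Q x + c = (1, -3)
Constraint values g_i(x) = a_i^T x - b_i:
  g_1((0, 3)) = -3
  g_2((0, 3)) = 0
Stationarity residual: grad f(x) + sum_i lambda_i a_i = (-3, 3)
  -> stationarity FAILS
Primal feasibility (all g_i <= 0): OK
Dual feasibility (all lambda_i >= 0): OK
Complementary slackness (lambda_i * g_i(x) = 0 for all i): OK

Verdict: the first failing condition is stationarity -> stat.

stat


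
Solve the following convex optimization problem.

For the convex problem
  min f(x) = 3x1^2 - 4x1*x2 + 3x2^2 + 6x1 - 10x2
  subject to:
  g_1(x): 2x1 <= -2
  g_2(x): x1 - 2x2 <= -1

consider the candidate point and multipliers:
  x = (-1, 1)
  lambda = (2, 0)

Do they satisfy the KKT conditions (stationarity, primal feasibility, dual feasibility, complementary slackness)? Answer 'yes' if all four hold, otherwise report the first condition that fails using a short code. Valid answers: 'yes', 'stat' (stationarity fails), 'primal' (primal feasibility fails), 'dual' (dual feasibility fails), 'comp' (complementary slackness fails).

Gradient of f: grad f(x) = Q x + c = (-4, 0)
Constraint values g_i(x) = a_i^T x - b_i:
  g_1((-1, 1)) = 0
  g_2((-1, 1)) = -2
Stationarity residual: grad f(x) + sum_i lambda_i a_i = (0, 0)
  -> stationarity OK
Primal feasibility (all g_i <= 0): OK
Dual feasibility (all lambda_i >= 0): OK
Complementary slackness (lambda_i * g_i(x) = 0 for all i): OK

Verdict: yes, KKT holds.

yes


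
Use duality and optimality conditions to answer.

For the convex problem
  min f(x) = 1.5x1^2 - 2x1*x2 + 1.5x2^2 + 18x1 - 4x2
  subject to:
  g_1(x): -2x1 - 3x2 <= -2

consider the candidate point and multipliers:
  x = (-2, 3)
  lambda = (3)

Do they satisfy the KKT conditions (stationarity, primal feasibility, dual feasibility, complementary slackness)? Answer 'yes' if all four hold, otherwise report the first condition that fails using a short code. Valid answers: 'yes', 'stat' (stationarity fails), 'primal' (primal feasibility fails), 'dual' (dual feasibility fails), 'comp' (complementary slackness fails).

Gradient of f: grad f(x) = Q x + c = (6, 9)
Constraint values g_i(x) = a_i^T x - b_i:
  g_1((-2, 3)) = -3
Stationarity residual: grad f(x) + sum_i lambda_i a_i = (0, 0)
  -> stationarity OK
Primal feasibility (all g_i <= 0): OK
Dual feasibility (all lambda_i >= 0): OK
Complementary slackness (lambda_i * g_i(x) = 0 for all i): FAILS

Verdict: the first failing condition is complementary_slackness -> comp.

comp


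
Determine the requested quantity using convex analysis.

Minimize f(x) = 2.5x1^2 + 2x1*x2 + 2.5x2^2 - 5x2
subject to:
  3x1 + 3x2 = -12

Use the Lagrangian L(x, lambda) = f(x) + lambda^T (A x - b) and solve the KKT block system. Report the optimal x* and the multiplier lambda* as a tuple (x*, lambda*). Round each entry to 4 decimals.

Form the Lagrangian:
  L(x, lambda) = (1/2) x^T Q x + c^T x + lambda^T (A x - b)
Stationarity (grad_x L = 0): Q x + c + A^T lambda = 0.
Primal feasibility: A x = b.

This gives the KKT block system:
  [ Q   A^T ] [ x     ]   [-c ]
  [ A    0  ] [ lambda ] = [ b ]

Solving the linear system:
  x*      = (-2.8333, -1.1667)
  lambda* = (5.5)
  f(x*)   = 35.9167

x* = (-2.8333, -1.1667), lambda* = (5.5)


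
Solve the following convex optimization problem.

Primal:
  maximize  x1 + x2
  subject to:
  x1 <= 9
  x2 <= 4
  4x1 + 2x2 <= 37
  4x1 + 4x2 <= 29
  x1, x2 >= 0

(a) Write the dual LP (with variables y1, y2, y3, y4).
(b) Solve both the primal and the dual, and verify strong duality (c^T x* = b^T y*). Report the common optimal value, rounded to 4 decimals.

The standard primal-dual pair for 'max c^T x s.t. A x <= b, x >= 0' is:
  Dual:  min b^T y  s.t.  A^T y >= c,  y >= 0.

So the dual LP is:
  minimize  9y1 + 4y2 + 37y3 + 29y4
  subject to:
    y1 + 4y3 + 4y4 >= 1
    y2 + 2y3 + 4y4 >= 1
    y1, y2, y3, y4 >= 0

Solving the primal: x* = (7.25, 0).
  primal value c^T x* = 7.25.
Solving the dual: y* = (0, 0, 0, 0.25).
  dual value b^T y* = 7.25.
Strong duality: c^T x* = b^T y*. Confirmed.

7.25


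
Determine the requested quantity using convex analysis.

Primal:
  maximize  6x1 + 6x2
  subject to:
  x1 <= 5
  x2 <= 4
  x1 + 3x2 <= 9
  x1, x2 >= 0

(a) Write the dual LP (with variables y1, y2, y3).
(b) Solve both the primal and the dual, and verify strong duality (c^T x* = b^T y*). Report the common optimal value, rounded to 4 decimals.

The standard primal-dual pair for 'max c^T x s.t. A x <= b, x >= 0' is:
  Dual:  min b^T y  s.t.  A^T y >= c,  y >= 0.

So the dual LP is:
  minimize  5y1 + 4y2 + 9y3
  subject to:
    y1 + y3 >= 6
    y2 + 3y3 >= 6
    y1, y2, y3 >= 0

Solving the primal: x* = (5, 1.3333).
  primal value c^T x* = 38.
Solving the dual: y* = (4, 0, 2).
  dual value b^T y* = 38.
Strong duality: c^T x* = b^T y*. Confirmed.

38


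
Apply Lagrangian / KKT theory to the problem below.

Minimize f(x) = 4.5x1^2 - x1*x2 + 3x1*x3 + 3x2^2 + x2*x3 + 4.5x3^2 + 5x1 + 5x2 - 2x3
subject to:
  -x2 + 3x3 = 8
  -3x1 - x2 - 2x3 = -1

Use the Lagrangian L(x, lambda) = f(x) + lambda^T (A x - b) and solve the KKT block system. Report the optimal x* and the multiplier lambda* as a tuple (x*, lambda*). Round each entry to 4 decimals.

Form the Lagrangian:
  L(x, lambda) = (1/2) x^T Q x + c^T x + lambda^T (A x - b)
Stationarity (grad_x L = 0): Q x + c + A^T lambda = 0.
Primal feasibility: A x = b.

This gives the KKT block system:
  [ Q   A^T ] [ x     ]   [-c ]
  [ A    0  ] [ lambda ] = [ b ]

Solving the linear system:
  x*      = (-0.6466, -1.4362, 2.1879)
  lambda* = (-3.1761, 2.3936)
  f(x*)   = 6.5065

x* = (-0.6466, -1.4362, 2.1879), lambda* = (-3.1761, 2.3936)


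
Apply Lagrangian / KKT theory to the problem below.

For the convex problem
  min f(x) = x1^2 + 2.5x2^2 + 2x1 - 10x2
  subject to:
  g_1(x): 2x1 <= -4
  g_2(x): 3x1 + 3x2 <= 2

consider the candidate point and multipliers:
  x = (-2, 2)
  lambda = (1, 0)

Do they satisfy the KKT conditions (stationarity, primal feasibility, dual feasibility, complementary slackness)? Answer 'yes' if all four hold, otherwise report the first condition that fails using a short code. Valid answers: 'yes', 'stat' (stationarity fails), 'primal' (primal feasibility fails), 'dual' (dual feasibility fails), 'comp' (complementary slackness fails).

Gradient of f: grad f(x) = Q x + c = (-2, 0)
Constraint values g_i(x) = a_i^T x - b_i:
  g_1((-2, 2)) = 0
  g_2((-2, 2)) = -2
Stationarity residual: grad f(x) + sum_i lambda_i a_i = (0, 0)
  -> stationarity OK
Primal feasibility (all g_i <= 0): OK
Dual feasibility (all lambda_i >= 0): OK
Complementary slackness (lambda_i * g_i(x) = 0 for all i): OK

Verdict: yes, KKT holds.

yes


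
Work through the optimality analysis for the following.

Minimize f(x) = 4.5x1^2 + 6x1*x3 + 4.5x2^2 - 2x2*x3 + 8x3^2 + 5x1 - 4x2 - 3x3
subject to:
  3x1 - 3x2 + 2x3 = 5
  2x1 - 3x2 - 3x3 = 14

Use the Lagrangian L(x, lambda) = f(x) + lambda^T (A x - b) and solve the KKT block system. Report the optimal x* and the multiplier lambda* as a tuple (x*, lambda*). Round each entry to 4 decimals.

Form the Lagrangian:
  L(x, lambda) = (1/2) x^T Q x + c^T x + lambda^T (A x - b)
Stationarity (grad_x L = 0): Q x + c + A^T lambda = 0.
Primal feasibility: A x = b.

This gives the KKT block system:
  [ Q   A^T ] [ x     ]   [-c ]
  [ A    0  ] [ lambda ] = [ b ]

Solving the linear system:
  x*      = (1.5853, -1.4927, -2.1171)
  lambda* = (2.235, -6.6352)
  f(x*)   = 50.9832

x* = (1.5853, -1.4927, -2.1171), lambda* = (2.235, -6.6352)


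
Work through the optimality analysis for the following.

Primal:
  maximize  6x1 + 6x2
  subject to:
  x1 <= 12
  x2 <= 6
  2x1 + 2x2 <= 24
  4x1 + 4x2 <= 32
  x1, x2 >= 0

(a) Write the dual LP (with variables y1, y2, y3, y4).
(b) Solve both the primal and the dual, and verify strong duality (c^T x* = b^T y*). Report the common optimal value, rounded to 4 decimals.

The standard primal-dual pair for 'max c^T x s.t. A x <= b, x >= 0' is:
  Dual:  min b^T y  s.t.  A^T y >= c,  y >= 0.

So the dual LP is:
  minimize  12y1 + 6y2 + 24y3 + 32y4
  subject to:
    y1 + 2y3 + 4y4 >= 6
    y2 + 2y3 + 4y4 >= 6
    y1, y2, y3, y4 >= 0

Solving the primal: x* = (8, 0).
  primal value c^T x* = 48.
Solving the dual: y* = (0, 0, 0, 1.5).
  dual value b^T y* = 48.
Strong duality: c^T x* = b^T y*. Confirmed.

48


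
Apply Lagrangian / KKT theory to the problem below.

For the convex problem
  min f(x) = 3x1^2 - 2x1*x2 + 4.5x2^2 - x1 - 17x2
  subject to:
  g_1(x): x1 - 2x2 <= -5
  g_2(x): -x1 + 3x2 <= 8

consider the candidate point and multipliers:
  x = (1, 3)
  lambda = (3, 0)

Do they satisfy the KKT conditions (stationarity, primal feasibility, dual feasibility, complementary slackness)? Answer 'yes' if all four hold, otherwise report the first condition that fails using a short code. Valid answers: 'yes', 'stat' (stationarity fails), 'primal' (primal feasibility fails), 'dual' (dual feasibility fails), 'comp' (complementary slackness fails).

Gradient of f: grad f(x) = Q x + c = (-1, 8)
Constraint values g_i(x) = a_i^T x - b_i:
  g_1((1, 3)) = 0
  g_2((1, 3)) = 0
Stationarity residual: grad f(x) + sum_i lambda_i a_i = (2, 2)
  -> stationarity FAILS
Primal feasibility (all g_i <= 0): OK
Dual feasibility (all lambda_i >= 0): OK
Complementary slackness (lambda_i * g_i(x) = 0 for all i): OK

Verdict: the first failing condition is stationarity -> stat.

stat


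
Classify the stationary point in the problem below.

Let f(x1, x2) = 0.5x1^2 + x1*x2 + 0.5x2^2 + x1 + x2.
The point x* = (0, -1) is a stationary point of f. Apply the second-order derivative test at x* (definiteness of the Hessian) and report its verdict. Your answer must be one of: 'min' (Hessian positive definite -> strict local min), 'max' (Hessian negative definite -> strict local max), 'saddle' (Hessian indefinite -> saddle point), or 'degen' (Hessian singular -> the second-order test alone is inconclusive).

Compute the Hessian H = grad^2 f:
  H = [[1, 1], [1, 1]]
Verify stationarity: grad f(x*) = H x* + g = (0, 0).
Eigenvalues of H: 0, 2.
H has a zero eigenvalue (singular; positive semidefinite but not definite), so H is neither positive definite, negative definite, nor indefinite. The second-order test alone is inconclusive -> degen.
(Indeed, f is constant along the null direction of H through x*, so x* is not a strict local extremum.)

degen


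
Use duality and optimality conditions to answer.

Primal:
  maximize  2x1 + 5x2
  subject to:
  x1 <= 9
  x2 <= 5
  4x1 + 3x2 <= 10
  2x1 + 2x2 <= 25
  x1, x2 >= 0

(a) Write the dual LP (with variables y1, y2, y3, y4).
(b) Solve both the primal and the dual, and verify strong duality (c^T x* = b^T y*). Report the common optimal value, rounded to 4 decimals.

The standard primal-dual pair for 'max c^T x s.t. A x <= b, x >= 0' is:
  Dual:  min b^T y  s.t.  A^T y >= c,  y >= 0.

So the dual LP is:
  minimize  9y1 + 5y2 + 10y3 + 25y4
  subject to:
    y1 + 4y3 + 2y4 >= 2
    y2 + 3y3 + 2y4 >= 5
    y1, y2, y3, y4 >= 0

Solving the primal: x* = (0, 3.3333).
  primal value c^T x* = 16.6667.
Solving the dual: y* = (0, 0, 1.6667, 0).
  dual value b^T y* = 16.6667.
Strong duality: c^T x* = b^T y*. Confirmed.

16.6667


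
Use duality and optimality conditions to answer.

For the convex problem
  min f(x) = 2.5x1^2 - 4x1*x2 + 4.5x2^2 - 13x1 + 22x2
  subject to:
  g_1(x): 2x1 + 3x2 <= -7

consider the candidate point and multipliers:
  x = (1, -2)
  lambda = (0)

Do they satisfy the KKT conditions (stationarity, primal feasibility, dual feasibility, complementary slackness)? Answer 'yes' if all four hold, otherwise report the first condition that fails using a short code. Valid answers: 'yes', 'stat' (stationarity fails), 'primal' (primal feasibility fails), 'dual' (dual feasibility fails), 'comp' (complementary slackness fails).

Gradient of f: grad f(x) = Q x + c = (0, 0)
Constraint values g_i(x) = a_i^T x - b_i:
  g_1((1, -2)) = 3
Stationarity residual: grad f(x) + sum_i lambda_i a_i = (0, 0)
  -> stationarity OK
Primal feasibility (all g_i <= 0): FAILS
Dual feasibility (all lambda_i >= 0): OK
Complementary slackness (lambda_i * g_i(x) = 0 for all i): OK

Verdict: the first failing condition is primal_feasibility -> primal.

primal


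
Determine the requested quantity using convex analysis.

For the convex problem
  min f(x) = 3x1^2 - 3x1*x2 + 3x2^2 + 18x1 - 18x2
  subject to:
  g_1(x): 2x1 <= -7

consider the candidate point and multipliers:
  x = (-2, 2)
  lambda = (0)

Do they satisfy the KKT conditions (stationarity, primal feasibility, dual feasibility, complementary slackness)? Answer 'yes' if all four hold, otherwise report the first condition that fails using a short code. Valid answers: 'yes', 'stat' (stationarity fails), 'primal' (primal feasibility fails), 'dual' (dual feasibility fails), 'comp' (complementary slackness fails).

Gradient of f: grad f(x) = Q x + c = (0, 0)
Constraint values g_i(x) = a_i^T x - b_i:
  g_1((-2, 2)) = 3
Stationarity residual: grad f(x) + sum_i lambda_i a_i = (0, 0)
  -> stationarity OK
Primal feasibility (all g_i <= 0): FAILS
Dual feasibility (all lambda_i >= 0): OK
Complementary slackness (lambda_i * g_i(x) = 0 for all i): OK

Verdict: the first failing condition is primal_feasibility -> primal.

primal


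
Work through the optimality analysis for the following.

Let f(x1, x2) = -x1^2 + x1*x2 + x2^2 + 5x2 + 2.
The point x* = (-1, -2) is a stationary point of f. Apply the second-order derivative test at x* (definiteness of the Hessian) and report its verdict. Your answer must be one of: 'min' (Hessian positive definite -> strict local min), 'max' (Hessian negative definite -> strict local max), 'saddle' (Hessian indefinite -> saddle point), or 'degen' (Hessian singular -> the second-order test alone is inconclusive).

Compute the Hessian H = grad^2 f:
  H = [[-2, 1], [1, 2]]
Verify stationarity: grad f(x*) = H x* + g = (0, 0).
Eigenvalues of H: -2.2361, 2.2361.
Eigenvalues have mixed signs, so H is indefinite -> x* is a saddle point.

saddle


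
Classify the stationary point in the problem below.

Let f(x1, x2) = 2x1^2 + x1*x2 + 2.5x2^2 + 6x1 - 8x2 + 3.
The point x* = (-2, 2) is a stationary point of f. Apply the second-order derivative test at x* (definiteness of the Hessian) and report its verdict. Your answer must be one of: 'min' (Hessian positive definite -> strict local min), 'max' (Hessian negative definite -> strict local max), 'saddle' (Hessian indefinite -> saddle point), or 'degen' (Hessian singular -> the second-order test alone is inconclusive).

Compute the Hessian H = grad^2 f:
  H = [[4, 1], [1, 5]]
Verify stationarity: grad f(x*) = H x* + g = (0, 0).
Eigenvalues of H: 3.382, 5.618.
Both eigenvalues > 0, so H is positive definite -> x* is a strict local min.

min


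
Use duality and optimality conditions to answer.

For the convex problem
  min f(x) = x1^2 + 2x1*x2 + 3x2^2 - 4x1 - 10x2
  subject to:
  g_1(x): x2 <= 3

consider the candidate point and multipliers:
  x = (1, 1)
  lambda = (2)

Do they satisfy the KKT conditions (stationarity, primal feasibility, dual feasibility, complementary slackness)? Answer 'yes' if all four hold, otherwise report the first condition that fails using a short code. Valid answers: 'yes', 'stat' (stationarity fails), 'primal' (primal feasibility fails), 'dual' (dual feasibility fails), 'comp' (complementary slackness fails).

Gradient of f: grad f(x) = Q x + c = (0, -2)
Constraint values g_i(x) = a_i^T x - b_i:
  g_1((1, 1)) = -2
Stationarity residual: grad f(x) + sum_i lambda_i a_i = (0, 0)
  -> stationarity OK
Primal feasibility (all g_i <= 0): OK
Dual feasibility (all lambda_i >= 0): OK
Complementary slackness (lambda_i * g_i(x) = 0 for all i): FAILS

Verdict: the first failing condition is complementary_slackness -> comp.

comp


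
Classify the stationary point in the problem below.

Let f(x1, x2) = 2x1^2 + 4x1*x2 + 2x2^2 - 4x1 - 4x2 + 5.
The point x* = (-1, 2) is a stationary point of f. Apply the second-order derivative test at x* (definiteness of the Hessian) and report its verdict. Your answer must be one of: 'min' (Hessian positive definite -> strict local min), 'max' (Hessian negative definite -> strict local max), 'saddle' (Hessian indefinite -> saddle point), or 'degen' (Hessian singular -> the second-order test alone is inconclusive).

Compute the Hessian H = grad^2 f:
  H = [[4, 4], [4, 4]]
Verify stationarity: grad f(x*) = H x* + g = (0, 0).
Eigenvalues of H: 0, 8.
H has a zero eigenvalue (singular; positive semidefinite but not definite), so H is neither positive definite, negative definite, nor indefinite. The second-order test alone is inconclusive -> degen.
(Indeed, f is constant along the null direction of H through x*, so x* is not a strict local extremum.)

degen


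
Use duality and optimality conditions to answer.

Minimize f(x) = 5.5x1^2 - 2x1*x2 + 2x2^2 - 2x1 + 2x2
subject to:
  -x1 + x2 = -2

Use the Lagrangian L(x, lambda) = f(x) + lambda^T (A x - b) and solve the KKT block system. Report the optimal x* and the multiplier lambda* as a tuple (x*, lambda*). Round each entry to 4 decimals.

Form the Lagrangian:
  L(x, lambda) = (1/2) x^T Q x + c^T x + lambda^T (A x - b)
Stationarity (grad_x L = 0): Q x + c + A^T lambda = 0.
Primal feasibility: A x = b.

This gives the KKT block system:
  [ Q   A^T ] [ x     ]   [-c ]
  [ A    0  ] [ lambda ] = [ b ]

Solving the linear system:
  x*      = (0.3636, -1.6364)
  lambda* = (5.2727)
  f(x*)   = 3.2727

x* = (0.3636, -1.6364), lambda* = (5.2727)


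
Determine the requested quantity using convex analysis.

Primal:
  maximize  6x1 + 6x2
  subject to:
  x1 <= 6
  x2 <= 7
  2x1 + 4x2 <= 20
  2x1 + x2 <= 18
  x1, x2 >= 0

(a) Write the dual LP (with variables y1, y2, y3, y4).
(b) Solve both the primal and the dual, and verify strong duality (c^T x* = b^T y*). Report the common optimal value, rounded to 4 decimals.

The standard primal-dual pair for 'max c^T x s.t. A x <= b, x >= 0' is:
  Dual:  min b^T y  s.t.  A^T y >= c,  y >= 0.

So the dual LP is:
  minimize  6y1 + 7y2 + 20y3 + 18y4
  subject to:
    y1 + 2y3 + 2y4 >= 6
    y2 + 4y3 + y4 >= 6
    y1, y2, y3, y4 >= 0

Solving the primal: x* = (6, 2).
  primal value c^T x* = 48.
Solving the dual: y* = (3, 0, 1.5, 0).
  dual value b^T y* = 48.
Strong duality: c^T x* = b^T y*. Confirmed.

48
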